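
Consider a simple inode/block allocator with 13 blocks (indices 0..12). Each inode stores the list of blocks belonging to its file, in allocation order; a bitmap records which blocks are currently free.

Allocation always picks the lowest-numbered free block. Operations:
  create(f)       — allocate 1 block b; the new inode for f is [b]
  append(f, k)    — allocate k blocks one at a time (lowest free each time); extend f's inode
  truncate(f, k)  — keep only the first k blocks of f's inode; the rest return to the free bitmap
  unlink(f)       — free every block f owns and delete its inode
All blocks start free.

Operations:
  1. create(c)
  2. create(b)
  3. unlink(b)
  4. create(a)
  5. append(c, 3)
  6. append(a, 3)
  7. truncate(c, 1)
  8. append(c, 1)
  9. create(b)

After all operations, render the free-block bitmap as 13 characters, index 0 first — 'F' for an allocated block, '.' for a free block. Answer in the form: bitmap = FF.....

bitmap = FFFF.FFF.....

  1. create(c)  ⇒  F............  {c→[0]}
  2. create(b)  ⇒  FF...........  {b→[1]; c→[0]}
  3. unlink(b)  ⇒  F............  {c→[0]}
  4. create(a)  ⇒  FF...........  {a→[1]; c→[0]}
  5. append(c, 3)  ⇒  FFFFF........  {a→[1]; c→[0, 2, 3, 4]}
  6. append(a, 3)  ⇒  FFFFFFFF.....  {a→[1, 5, 6, 7]; c→[0, 2, 3, 4]}
  7. truncate(c, 1)  ⇒  FF...FFF.....  {a→[1, 5, 6, 7]; c→[0]}
  8. append(c, 1)  ⇒  FFF..FFF.....  {a→[1, 5, 6, 7]; c→[0, 2]}
  9. create(b)  ⇒  FFFF.FFF.....  {a→[1, 5, 6, 7]; b→[3]; c→[0, 2]}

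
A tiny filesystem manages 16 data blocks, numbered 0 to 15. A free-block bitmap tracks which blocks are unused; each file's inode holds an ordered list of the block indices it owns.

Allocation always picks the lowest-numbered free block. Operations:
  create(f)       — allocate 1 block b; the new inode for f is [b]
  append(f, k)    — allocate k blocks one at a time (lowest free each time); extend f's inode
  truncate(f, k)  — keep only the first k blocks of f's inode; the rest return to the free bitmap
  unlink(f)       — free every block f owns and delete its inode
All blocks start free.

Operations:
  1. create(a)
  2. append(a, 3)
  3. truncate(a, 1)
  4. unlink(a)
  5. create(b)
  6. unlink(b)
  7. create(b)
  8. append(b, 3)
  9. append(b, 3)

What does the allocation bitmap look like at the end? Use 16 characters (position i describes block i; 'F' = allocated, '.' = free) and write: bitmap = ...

after create(a) → a:[0]  free=[F...............]
after append(a, 3) → a:[0, 1, 2, 3]  free=[FFFF............]
after truncate(a, 1) → a:[0]  free=[F...............]
after unlink(a) →   free=[................]
after create(b) → b:[0]  free=[F...............]
after unlink(b) →   free=[................]
after create(b) → b:[0]  free=[F...............]
after append(b, 3) → b:[0, 1, 2, 3]  free=[FFFF............]
after append(b, 3) → b:[0, 1, 2, 3, 4, 5, 6]  free=[FFFFFFF.........]

bitmap = FFFFFFF.........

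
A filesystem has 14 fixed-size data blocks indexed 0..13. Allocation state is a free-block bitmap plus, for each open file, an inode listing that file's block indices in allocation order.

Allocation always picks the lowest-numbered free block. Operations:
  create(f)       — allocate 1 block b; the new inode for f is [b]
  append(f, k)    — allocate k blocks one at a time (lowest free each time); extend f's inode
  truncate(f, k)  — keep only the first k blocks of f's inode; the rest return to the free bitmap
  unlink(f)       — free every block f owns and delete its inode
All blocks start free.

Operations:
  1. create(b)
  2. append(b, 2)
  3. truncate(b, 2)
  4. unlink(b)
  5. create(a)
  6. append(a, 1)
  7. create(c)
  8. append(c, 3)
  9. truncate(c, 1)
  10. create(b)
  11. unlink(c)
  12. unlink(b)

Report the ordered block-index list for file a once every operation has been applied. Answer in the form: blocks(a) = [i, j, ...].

blocks(a) = [0, 1]

[1] create(b) — b=0 (map F.............)
[2] append(b, 2) — b=0,1,2 (map FFF...........)
[3] truncate(b, 2) — b=0,1 (map FF............)
[4] unlink(b) —  (map ..............)
[5] create(a) — a=0 (map F.............)
[6] append(a, 1) — a=0,1 (map FF............)
[7] create(c) — a=0,1 c=2 (map FFF...........)
[8] append(c, 3) — a=0,1 c=2,3,4,5 (map FFFFFF........)
[9] truncate(c, 1) — a=0,1 c=2 (map FFF...........)
[10] create(b) — a=0,1 b=3 c=2 (map FFFF..........)
[11] unlink(c) — a=0,1 b=3 (map FF.F..........)
[12] unlink(b) — a=0,1 (map FF............)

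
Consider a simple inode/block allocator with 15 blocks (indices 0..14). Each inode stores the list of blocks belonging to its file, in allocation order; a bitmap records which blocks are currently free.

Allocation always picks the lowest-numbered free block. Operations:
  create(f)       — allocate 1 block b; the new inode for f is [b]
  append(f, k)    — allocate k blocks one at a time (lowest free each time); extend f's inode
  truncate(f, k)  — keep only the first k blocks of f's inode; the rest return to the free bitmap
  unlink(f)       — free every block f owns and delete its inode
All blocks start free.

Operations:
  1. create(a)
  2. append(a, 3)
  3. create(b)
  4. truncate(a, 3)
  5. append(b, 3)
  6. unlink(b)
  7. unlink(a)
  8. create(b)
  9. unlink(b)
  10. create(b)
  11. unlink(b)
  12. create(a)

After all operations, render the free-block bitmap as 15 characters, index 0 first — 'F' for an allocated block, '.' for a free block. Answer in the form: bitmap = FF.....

bitmap = F..............

after create(a) → a:[0]  free=[F..............]
after append(a, 3) → a:[0, 1, 2, 3]  free=[FFFF...........]
after create(b) → a:[0, 1, 2, 3], b:[4]  free=[FFFFF..........]
after truncate(a, 3) → a:[0, 1, 2], b:[4]  free=[FFF.F..........]
after append(b, 3) → a:[0, 1, 2], b:[4, 3, 5, 6]  free=[FFFFFFF........]
after unlink(b) → a:[0, 1, 2]  free=[FFF............]
after unlink(a) →   free=[...............]
after create(b) → b:[0]  free=[F..............]
after unlink(b) →   free=[...............]
after create(b) → b:[0]  free=[F..............]
after unlink(b) →   free=[...............]
after create(a) → a:[0]  free=[F..............]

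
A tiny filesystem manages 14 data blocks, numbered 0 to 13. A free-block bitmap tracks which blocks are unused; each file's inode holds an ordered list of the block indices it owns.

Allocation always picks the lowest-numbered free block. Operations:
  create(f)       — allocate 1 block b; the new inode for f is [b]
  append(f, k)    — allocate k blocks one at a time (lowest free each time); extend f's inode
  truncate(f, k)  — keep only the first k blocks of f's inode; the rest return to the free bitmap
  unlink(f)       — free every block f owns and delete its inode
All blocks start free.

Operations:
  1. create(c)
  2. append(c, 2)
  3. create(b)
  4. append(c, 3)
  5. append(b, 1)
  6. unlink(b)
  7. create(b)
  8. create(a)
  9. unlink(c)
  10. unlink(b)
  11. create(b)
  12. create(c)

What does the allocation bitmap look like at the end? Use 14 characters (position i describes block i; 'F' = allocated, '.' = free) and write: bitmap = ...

bitmap = FF.....F......

  1. create(c)  ⇒  F.............  {c→[0]}
  2. append(c, 2)  ⇒  FFF...........  {c→[0, 1, 2]}
  3. create(b)  ⇒  FFFF..........  {b→[3]; c→[0, 1, 2]}
  4. append(c, 3)  ⇒  FFFFFFF.......  {b→[3]; c→[0, 1, 2, 4, 5, 6]}
  5. append(b, 1)  ⇒  FFFFFFFF......  {b→[3, 7]; c→[0, 1, 2, 4, 5, 6]}
  6. unlink(b)  ⇒  FFF.FFF.......  {c→[0, 1, 2, 4, 5, 6]}
  7. create(b)  ⇒  FFFFFFF.......  {b→[3]; c→[0, 1, 2, 4, 5, 6]}
  8. create(a)  ⇒  FFFFFFFF......  {a→[7]; b→[3]; c→[0, 1, 2, 4, 5, 6]}
  9. unlink(c)  ⇒  ...F...F......  {a→[7]; b→[3]}
  10. unlink(b)  ⇒  .......F......  {a→[7]}
  11. create(b)  ⇒  F......F......  {a→[7]; b→[0]}
  12. create(c)  ⇒  FF.....F......  {a→[7]; b→[0]; c→[1]}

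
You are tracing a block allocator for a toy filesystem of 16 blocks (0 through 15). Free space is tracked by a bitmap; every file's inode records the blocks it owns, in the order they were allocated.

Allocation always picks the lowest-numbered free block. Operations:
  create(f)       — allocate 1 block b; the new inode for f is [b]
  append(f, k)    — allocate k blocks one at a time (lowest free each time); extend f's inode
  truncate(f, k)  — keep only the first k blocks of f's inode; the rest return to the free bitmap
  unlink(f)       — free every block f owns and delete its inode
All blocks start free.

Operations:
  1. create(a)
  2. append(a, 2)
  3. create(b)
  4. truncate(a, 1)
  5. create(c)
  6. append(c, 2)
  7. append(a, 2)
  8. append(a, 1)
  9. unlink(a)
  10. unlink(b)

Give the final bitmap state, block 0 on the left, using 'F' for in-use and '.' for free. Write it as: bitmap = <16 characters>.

[1] create(a) — a=0 (map F...............)
[2] append(a, 2) — a=0,1,2 (map FFF.............)
[3] create(b) — a=0,1,2 b=3 (map FFFF............)
[4] truncate(a, 1) — a=0 b=3 (map F..F............)
[5] create(c) — a=0 b=3 c=1 (map FF.F............)
[6] append(c, 2) — a=0 b=3 c=1,2,4 (map FFFFF...........)
[7] append(a, 2) — a=0,5,6 b=3 c=1,2,4 (map FFFFFFF.........)
[8] append(a, 1) — a=0,5,6,7 b=3 c=1,2,4 (map FFFFFFFF........)
[9] unlink(a) — b=3 c=1,2,4 (map .FFFF...........)
[10] unlink(b) — c=1,2,4 (map .FF.F...........)

bitmap = .FF.F...........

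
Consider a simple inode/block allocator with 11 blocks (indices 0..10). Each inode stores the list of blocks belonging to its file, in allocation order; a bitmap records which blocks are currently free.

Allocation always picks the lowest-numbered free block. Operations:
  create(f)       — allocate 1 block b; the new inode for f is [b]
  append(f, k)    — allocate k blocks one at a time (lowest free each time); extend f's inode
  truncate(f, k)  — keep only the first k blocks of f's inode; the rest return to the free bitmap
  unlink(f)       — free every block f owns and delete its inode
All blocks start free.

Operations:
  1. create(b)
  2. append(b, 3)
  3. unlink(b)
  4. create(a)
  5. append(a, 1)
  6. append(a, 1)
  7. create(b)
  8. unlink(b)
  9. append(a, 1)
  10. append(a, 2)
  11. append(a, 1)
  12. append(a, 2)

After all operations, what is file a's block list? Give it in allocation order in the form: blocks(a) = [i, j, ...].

create(b): bitmap=F.......... | b=[0]
append(b, 3): bitmap=FFFF....... | b=[0, 1, 2, 3]
unlink(b): bitmap=........... | 
create(a): bitmap=F.......... | a=[0]
append(a, 1): bitmap=FF......... | a=[0, 1]
append(a, 1): bitmap=FFF........ | a=[0, 1, 2]
create(b): bitmap=FFFF....... | a=[0, 1, 2] b=[3]
unlink(b): bitmap=FFF........ | a=[0, 1, 2]
append(a, 1): bitmap=FFFF....... | a=[0, 1, 2, 3]
append(a, 2): bitmap=FFFFFF..... | a=[0, 1, 2, 3, 4, 5]
append(a, 1): bitmap=FFFFFFF.... | a=[0, 1, 2, 3, 4, 5, 6]
append(a, 2): bitmap=FFFFFFFFF.. | a=[0, 1, 2, 3, 4, 5, 6, 7, 8]

blocks(a) = [0, 1, 2, 3, 4, 5, 6, 7, 8]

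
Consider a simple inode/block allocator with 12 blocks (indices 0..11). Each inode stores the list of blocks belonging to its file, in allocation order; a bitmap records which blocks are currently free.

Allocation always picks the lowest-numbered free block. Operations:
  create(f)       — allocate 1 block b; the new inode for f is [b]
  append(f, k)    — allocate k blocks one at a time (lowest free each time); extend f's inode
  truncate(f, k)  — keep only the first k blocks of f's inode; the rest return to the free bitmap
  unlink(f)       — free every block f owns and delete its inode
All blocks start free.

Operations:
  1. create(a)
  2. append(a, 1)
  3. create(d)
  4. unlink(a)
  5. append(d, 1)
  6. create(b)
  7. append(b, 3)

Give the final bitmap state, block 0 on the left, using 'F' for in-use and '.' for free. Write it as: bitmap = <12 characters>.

bitmap = FFFFFF......

[1] create(a) — a=0 (map F...........)
[2] append(a, 1) — a=0,1 (map FF..........)
[3] create(d) — a=0,1 d=2 (map FFF.........)
[4] unlink(a) — d=2 (map ..F.........)
[5] append(d, 1) — d=2,0 (map F.F.........)
[6] create(b) — b=1 d=2,0 (map FFF.........)
[7] append(b, 3) — b=1,3,4,5 d=2,0 (map FFFFFF......)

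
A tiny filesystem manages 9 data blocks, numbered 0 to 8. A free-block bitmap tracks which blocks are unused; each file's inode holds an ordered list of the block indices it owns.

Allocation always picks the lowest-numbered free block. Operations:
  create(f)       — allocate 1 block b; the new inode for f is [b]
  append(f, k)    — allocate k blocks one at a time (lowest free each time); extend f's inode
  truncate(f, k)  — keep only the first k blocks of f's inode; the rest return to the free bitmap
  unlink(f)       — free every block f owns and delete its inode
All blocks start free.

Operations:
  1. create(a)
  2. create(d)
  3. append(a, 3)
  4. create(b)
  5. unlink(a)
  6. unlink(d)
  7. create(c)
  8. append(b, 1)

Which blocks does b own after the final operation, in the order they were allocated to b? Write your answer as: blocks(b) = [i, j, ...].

  1. create(a)  ⇒  F........  {a→[0]}
  2. create(d)  ⇒  FF.......  {a→[0]; d→[1]}
  3. append(a, 3)  ⇒  FFFFF....  {a→[0, 2, 3, 4]; d→[1]}
  4. create(b)  ⇒  FFFFFF...  {a→[0, 2, 3, 4]; b→[5]; d→[1]}
  5. unlink(a)  ⇒  .F...F...  {b→[5]; d→[1]}
  6. unlink(d)  ⇒  .....F...  {b→[5]}
  7. create(c)  ⇒  F....F...  {b→[5]; c→[0]}
  8. append(b, 1)  ⇒  FF...F...  {b→[5, 1]; c→[0]}

blocks(b) = [5, 1]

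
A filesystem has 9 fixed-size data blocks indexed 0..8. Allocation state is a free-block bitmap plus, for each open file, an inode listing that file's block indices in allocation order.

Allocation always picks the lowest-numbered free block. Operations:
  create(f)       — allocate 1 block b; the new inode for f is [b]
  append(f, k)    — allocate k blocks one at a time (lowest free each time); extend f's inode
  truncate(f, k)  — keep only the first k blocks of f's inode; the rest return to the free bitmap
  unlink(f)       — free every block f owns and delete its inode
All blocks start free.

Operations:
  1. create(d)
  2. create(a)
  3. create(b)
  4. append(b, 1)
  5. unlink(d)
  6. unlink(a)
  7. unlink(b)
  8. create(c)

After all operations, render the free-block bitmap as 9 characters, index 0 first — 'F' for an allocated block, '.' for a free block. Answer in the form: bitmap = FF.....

after create(d) → d:[0]  free=[F........]
after create(a) → a:[1], d:[0]  free=[FF.......]
after create(b) → a:[1], b:[2], d:[0]  free=[FFF......]
after append(b, 1) → a:[1], b:[2, 3], d:[0]  free=[FFFF.....]
after unlink(d) → a:[1], b:[2, 3]  free=[.FFF.....]
after unlink(a) → b:[2, 3]  free=[..FF.....]
after unlink(b) →   free=[.........]
after create(c) → c:[0]  free=[F........]

bitmap = F........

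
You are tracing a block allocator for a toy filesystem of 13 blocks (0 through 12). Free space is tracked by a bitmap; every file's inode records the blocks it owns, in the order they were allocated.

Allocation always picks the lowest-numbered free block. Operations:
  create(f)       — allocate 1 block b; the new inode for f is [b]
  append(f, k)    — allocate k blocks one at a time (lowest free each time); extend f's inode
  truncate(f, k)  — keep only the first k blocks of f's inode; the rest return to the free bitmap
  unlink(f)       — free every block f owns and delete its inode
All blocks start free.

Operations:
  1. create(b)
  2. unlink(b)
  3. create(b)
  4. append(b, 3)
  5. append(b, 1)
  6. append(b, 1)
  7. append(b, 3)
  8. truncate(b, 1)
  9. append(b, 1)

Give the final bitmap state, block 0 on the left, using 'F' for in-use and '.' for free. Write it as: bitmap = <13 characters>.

bitmap = FF...........

  1. create(b)  ⇒  F............  {b→[0]}
  2. unlink(b)  ⇒  .............  {}
  3. create(b)  ⇒  F............  {b→[0]}
  4. append(b, 3)  ⇒  FFFF.........  {b→[0, 1, 2, 3]}
  5. append(b, 1)  ⇒  FFFFF........  {b→[0, 1, 2, 3, 4]}
  6. append(b, 1)  ⇒  FFFFFF.......  {b→[0, 1, 2, 3, 4, 5]}
  7. append(b, 3)  ⇒  FFFFFFFFF....  {b→[0, 1, 2, 3, 4, 5, 6, 7, 8]}
  8. truncate(b, 1)  ⇒  F............  {b→[0]}
  9. append(b, 1)  ⇒  FF...........  {b→[0, 1]}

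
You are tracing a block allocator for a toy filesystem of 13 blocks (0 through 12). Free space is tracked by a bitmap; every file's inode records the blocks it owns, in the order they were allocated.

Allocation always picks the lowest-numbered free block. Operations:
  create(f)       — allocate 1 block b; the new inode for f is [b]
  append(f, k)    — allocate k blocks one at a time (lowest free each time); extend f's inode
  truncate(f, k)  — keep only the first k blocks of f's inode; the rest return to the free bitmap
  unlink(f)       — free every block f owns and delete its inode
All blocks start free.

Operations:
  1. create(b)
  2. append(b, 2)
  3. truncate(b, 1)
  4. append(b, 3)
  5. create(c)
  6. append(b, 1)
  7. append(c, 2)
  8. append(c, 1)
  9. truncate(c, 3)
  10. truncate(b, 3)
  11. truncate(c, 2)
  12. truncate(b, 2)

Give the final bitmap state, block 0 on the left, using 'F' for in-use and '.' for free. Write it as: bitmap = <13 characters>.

bitmap = FF..F.F......

  1. create(b)  ⇒  F............  {b→[0]}
  2. append(b, 2)  ⇒  FFF..........  {b→[0, 1, 2]}
  3. truncate(b, 1)  ⇒  F............  {b→[0]}
  4. append(b, 3)  ⇒  FFFF.........  {b→[0, 1, 2, 3]}
  5. create(c)  ⇒  FFFFF........  {b→[0, 1, 2, 3]; c→[4]}
  6. append(b, 1)  ⇒  FFFFFF.......  {b→[0, 1, 2, 3, 5]; c→[4]}
  7. append(c, 2)  ⇒  FFFFFFFF.....  {b→[0, 1, 2, 3, 5]; c→[4, 6, 7]}
  8. append(c, 1)  ⇒  FFFFFFFFF....  {b→[0, 1, 2, 3, 5]; c→[4, 6, 7, 8]}
  9. truncate(c, 3)  ⇒  FFFFFFFF.....  {b→[0, 1, 2, 3, 5]; c→[4, 6, 7]}
  10. truncate(b, 3)  ⇒  FFF.F.FF.....  {b→[0, 1, 2]; c→[4, 6, 7]}
  11. truncate(c, 2)  ⇒  FFF.F.F......  {b→[0, 1, 2]; c→[4, 6]}
  12. truncate(b, 2)  ⇒  FF..F.F......  {b→[0, 1]; c→[4, 6]}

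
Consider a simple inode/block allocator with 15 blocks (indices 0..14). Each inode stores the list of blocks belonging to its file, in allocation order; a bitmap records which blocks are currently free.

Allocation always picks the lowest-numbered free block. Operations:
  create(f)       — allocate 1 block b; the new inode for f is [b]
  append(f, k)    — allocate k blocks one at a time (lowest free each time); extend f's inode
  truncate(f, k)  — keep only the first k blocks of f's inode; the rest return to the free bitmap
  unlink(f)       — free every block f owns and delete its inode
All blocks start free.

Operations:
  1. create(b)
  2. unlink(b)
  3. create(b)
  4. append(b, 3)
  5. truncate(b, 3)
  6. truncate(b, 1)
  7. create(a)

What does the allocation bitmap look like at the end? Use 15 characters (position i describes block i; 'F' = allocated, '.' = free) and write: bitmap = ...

bitmap = FF.............

  1. create(b)  ⇒  F..............  {b→[0]}
  2. unlink(b)  ⇒  ...............  {}
  3. create(b)  ⇒  F..............  {b→[0]}
  4. append(b, 3)  ⇒  FFFF...........  {b→[0, 1, 2, 3]}
  5. truncate(b, 3)  ⇒  FFF............  {b→[0, 1, 2]}
  6. truncate(b, 1)  ⇒  F..............  {b→[0]}
  7. create(a)  ⇒  FF.............  {a→[1]; b→[0]}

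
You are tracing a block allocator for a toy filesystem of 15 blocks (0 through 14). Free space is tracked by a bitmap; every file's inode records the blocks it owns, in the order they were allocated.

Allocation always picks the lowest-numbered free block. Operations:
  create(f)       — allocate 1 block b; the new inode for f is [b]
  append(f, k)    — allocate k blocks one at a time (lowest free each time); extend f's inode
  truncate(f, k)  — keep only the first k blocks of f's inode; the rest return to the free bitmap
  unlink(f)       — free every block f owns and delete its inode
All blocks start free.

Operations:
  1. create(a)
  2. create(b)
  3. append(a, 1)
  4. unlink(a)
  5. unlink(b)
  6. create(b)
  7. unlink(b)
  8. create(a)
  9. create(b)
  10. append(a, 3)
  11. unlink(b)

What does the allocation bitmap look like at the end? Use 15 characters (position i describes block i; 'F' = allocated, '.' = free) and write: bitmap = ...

  1. create(a)  ⇒  F..............  {a→[0]}
  2. create(b)  ⇒  FF.............  {a→[0]; b→[1]}
  3. append(a, 1)  ⇒  FFF............  {a→[0, 2]; b→[1]}
  4. unlink(a)  ⇒  .F.............  {b→[1]}
  5. unlink(b)  ⇒  ...............  {}
  6. create(b)  ⇒  F..............  {b→[0]}
  7. unlink(b)  ⇒  ...............  {}
  8. create(a)  ⇒  F..............  {a→[0]}
  9. create(b)  ⇒  FF.............  {a→[0]; b→[1]}
  10. append(a, 3)  ⇒  FFFFF..........  {a→[0, 2, 3, 4]; b→[1]}
  11. unlink(b)  ⇒  F.FFF..........  {a→[0, 2, 3, 4]}

bitmap = F.FFF..........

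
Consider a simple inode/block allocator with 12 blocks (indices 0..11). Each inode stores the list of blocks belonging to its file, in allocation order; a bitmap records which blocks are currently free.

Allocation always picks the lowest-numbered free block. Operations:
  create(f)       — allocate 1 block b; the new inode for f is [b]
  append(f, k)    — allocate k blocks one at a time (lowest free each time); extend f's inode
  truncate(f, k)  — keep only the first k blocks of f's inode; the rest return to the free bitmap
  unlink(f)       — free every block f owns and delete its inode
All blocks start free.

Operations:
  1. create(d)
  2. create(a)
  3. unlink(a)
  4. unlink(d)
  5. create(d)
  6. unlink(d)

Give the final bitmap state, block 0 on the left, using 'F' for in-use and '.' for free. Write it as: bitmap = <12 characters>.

create(d): bitmap=F........... | d=[0]
create(a): bitmap=FF.......... | a=[1] d=[0]
unlink(a): bitmap=F........... | d=[0]
unlink(d): bitmap=............ | 
create(d): bitmap=F........... | d=[0]
unlink(d): bitmap=............ | 

bitmap = ............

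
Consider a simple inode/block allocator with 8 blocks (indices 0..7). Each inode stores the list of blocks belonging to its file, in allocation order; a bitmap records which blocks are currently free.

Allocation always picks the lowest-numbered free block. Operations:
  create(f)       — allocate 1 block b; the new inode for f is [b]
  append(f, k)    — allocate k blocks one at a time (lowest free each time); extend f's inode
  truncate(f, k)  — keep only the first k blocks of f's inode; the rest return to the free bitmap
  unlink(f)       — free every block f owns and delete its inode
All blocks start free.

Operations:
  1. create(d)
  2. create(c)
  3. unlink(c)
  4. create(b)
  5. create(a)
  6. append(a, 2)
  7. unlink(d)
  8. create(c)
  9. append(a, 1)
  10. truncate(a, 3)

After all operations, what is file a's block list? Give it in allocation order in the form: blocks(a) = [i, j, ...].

blocks(a) = [2, 3, 4]

  1. create(d)  ⇒  F.......  {d→[0]}
  2. create(c)  ⇒  FF......  {c→[1]; d→[0]}
  3. unlink(c)  ⇒  F.......  {d→[0]}
  4. create(b)  ⇒  FF......  {b→[1]; d→[0]}
  5. create(a)  ⇒  FFF.....  {a→[2]; b→[1]; d→[0]}
  6. append(a, 2)  ⇒  FFFFF...  {a→[2, 3, 4]; b→[1]; d→[0]}
  7. unlink(d)  ⇒  .FFFF...  {a→[2, 3, 4]; b→[1]}
  8. create(c)  ⇒  FFFFF...  {a→[2, 3, 4]; b→[1]; c→[0]}
  9. append(a, 1)  ⇒  FFFFFF..  {a→[2, 3, 4, 5]; b→[1]; c→[0]}
  10. truncate(a, 3)  ⇒  FFFFF...  {a→[2, 3, 4]; b→[1]; c→[0]}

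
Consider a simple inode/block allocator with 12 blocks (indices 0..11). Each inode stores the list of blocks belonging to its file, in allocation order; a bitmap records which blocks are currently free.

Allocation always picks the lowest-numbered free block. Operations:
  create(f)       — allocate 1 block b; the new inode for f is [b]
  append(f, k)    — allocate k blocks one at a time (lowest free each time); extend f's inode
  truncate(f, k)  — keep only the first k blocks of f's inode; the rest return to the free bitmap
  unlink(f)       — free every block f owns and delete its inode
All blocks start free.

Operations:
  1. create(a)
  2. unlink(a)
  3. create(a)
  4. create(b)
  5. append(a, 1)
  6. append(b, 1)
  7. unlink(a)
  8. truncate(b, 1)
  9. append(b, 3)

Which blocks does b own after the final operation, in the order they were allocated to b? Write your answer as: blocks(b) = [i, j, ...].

create(a): bitmap=F........... | a=[0]
unlink(a): bitmap=............ | 
create(a): bitmap=F........... | a=[0]
create(b): bitmap=FF.......... | a=[0] b=[1]
append(a, 1): bitmap=FFF......... | a=[0, 2] b=[1]
append(b, 1): bitmap=FFFF........ | a=[0, 2] b=[1, 3]
unlink(a): bitmap=.F.F........ | b=[1, 3]
truncate(b, 1): bitmap=.F.......... | b=[1]
append(b, 3): bitmap=FFFF........ | b=[1, 0, 2, 3]

blocks(b) = [1, 0, 2, 3]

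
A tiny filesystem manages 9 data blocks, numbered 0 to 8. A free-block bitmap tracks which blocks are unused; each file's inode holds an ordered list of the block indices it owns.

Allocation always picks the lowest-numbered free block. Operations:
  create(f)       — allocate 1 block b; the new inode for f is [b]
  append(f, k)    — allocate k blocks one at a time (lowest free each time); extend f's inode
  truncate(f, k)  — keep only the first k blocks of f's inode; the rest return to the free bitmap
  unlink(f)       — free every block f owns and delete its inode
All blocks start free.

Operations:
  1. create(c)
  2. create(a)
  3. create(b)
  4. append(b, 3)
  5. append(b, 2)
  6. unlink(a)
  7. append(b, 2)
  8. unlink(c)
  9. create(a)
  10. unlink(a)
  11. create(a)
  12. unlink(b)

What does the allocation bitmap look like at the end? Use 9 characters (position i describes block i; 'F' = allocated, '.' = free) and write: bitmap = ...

[1] create(c) — c=0 (map F........)
[2] create(a) — a=1 c=0 (map FF.......)
[3] create(b) — a=1 b=2 c=0 (map FFF......)
[4] append(b, 3) — a=1 b=2,3,4,5 c=0 (map FFFFFF...)
[5] append(b, 2) — a=1 b=2,3,4,5,6,7 c=0 (map FFFFFFFF.)
[6] unlink(a) — b=2,3,4,5,6,7 c=0 (map F.FFFFFF.)
[7] append(b, 2) — b=2,3,4,5,6,7,1,8 c=0 (map FFFFFFFFF)
[8] unlink(c) — b=2,3,4,5,6,7,1,8 (map .FFFFFFFF)
[9] create(a) — a=0 b=2,3,4,5,6,7,1,8 (map FFFFFFFFF)
[10] unlink(a) — b=2,3,4,5,6,7,1,8 (map .FFFFFFFF)
[11] create(a) — a=0 b=2,3,4,5,6,7,1,8 (map FFFFFFFFF)
[12] unlink(b) — a=0 (map F........)

bitmap = F........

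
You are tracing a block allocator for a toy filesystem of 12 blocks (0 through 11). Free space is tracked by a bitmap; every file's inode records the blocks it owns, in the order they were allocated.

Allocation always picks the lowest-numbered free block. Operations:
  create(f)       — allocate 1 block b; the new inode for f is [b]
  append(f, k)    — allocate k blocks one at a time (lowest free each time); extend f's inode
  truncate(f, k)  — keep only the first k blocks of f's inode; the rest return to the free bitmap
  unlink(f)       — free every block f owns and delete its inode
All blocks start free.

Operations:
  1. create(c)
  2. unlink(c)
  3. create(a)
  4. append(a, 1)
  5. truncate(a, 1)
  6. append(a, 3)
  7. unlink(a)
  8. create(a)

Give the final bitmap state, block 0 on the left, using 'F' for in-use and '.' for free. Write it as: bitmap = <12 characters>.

create(c): bitmap=F........... | c=[0]
unlink(c): bitmap=............ | 
create(a): bitmap=F........... | a=[0]
append(a, 1): bitmap=FF.......... | a=[0, 1]
truncate(a, 1): bitmap=F........... | a=[0]
append(a, 3): bitmap=FFFF........ | a=[0, 1, 2, 3]
unlink(a): bitmap=............ | 
create(a): bitmap=F........... | a=[0]

bitmap = F...........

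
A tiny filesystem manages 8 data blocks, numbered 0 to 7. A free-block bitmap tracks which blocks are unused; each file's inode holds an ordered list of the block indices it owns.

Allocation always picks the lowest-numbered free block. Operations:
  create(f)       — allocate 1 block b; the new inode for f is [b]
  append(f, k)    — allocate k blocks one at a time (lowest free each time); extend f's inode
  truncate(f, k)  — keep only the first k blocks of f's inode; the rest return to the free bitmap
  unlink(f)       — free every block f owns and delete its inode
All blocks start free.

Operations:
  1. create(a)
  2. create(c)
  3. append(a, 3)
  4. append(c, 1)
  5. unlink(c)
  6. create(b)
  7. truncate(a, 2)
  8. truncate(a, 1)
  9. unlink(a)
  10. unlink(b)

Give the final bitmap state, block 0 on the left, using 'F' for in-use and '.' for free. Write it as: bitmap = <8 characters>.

after create(a) → a:[0]  free=[F.......]
after create(c) → a:[0], c:[1]  free=[FF......]
after append(a, 3) → a:[0, 2, 3, 4], c:[1]  free=[FFFFF...]
after append(c, 1) → a:[0, 2, 3, 4], c:[1, 5]  free=[FFFFFF..]
after unlink(c) → a:[0, 2, 3, 4]  free=[F.FFF...]
after create(b) → a:[0, 2, 3, 4], b:[1]  free=[FFFFF...]
after truncate(a, 2) → a:[0, 2], b:[1]  free=[FFF.....]
after truncate(a, 1) → a:[0], b:[1]  free=[FF......]
after unlink(a) → b:[1]  free=[.F......]
after unlink(b) →   free=[........]

bitmap = ........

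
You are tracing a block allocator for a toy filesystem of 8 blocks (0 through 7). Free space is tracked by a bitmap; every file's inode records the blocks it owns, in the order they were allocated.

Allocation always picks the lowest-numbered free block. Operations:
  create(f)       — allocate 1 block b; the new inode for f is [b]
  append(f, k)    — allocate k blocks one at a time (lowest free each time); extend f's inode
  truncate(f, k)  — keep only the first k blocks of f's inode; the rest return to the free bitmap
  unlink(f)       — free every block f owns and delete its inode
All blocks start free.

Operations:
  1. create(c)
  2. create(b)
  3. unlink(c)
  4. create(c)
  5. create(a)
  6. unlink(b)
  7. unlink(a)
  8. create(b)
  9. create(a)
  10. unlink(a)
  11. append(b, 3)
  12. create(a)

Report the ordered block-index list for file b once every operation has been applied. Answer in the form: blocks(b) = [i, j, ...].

blocks(b) = [1, 2, 3, 4]

  1. create(c)  ⇒  F.......  {c→[0]}
  2. create(b)  ⇒  FF......  {b→[1]; c→[0]}
  3. unlink(c)  ⇒  .F......  {b→[1]}
  4. create(c)  ⇒  FF......  {b→[1]; c→[0]}
  5. create(a)  ⇒  FFF.....  {a→[2]; b→[1]; c→[0]}
  6. unlink(b)  ⇒  F.F.....  {a→[2]; c→[0]}
  7. unlink(a)  ⇒  F.......  {c→[0]}
  8. create(b)  ⇒  FF......  {b→[1]; c→[0]}
  9. create(a)  ⇒  FFF.....  {a→[2]; b→[1]; c→[0]}
  10. unlink(a)  ⇒  FF......  {b→[1]; c→[0]}
  11. append(b, 3)  ⇒  FFFFF...  {b→[1, 2, 3, 4]; c→[0]}
  12. create(a)  ⇒  FFFFFF..  {a→[5]; b→[1, 2, 3, 4]; c→[0]}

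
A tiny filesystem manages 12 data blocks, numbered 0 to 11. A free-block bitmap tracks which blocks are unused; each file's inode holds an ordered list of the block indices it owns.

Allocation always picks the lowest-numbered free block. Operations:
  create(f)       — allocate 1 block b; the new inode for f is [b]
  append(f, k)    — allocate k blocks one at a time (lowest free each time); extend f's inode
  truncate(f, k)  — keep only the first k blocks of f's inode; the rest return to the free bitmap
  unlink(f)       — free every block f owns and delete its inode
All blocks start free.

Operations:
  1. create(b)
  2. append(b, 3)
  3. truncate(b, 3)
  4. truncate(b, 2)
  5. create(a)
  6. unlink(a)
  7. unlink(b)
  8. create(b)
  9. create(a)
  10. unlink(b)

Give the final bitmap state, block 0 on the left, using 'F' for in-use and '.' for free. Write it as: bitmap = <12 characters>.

bitmap = .F..........

[1] create(b) — b=0 (map F...........)
[2] append(b, 3) — b=0,1,2,3 (map FFFF........)
[3] truncate(b, 3) — b=0,1,2 (map FFF.........)
[4] truncate(b, 2) — b=0,1 (map FF..........)
[5] create(a) — a=2 b=0,1 (map FFF.........)
[6] unlink(a) — b=0,1 (map FF..........)
[7] unlink(b) —  (map ............)
[8] create(b) — b=0 (map F...........)
[9] create(a) — a=1 b=0 (map FF..........)
[10] unlink(b) — a=1 (map .F..........)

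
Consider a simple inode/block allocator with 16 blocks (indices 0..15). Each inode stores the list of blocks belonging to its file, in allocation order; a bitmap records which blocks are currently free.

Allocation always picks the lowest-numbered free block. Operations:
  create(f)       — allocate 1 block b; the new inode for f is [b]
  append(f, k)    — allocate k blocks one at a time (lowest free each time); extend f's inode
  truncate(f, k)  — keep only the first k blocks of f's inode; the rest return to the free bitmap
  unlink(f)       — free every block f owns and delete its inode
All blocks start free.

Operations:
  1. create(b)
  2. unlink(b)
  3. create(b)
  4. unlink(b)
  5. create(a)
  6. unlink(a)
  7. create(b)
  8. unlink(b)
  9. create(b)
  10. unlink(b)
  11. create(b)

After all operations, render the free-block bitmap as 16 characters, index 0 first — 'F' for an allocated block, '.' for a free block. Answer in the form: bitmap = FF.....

bitmap = F...............

  1. create(b)  ⇒  F...............  {b→[0]}
  2. unlink(b)  ⇒  ................  {}
  3. create(b)  ⇒  F...............  {b→[0]}
  4. unlink(b)  ⇒  ................  {}
  5. create(a)  ⇒  F...............  {a→[0]}
  6. unlink(a)  ⇒  ................  {}
  7. create(b)  ⇒  F...............  {b→[0]}
  8. unlink(b)  ⇒  ................  {}
  9. create(b)  ⇒  F...............  {b→[0]}
  10. unlink(b)  ⇒  ................  {}
  11. create(b)  ⇒  F...............  {b→[0]}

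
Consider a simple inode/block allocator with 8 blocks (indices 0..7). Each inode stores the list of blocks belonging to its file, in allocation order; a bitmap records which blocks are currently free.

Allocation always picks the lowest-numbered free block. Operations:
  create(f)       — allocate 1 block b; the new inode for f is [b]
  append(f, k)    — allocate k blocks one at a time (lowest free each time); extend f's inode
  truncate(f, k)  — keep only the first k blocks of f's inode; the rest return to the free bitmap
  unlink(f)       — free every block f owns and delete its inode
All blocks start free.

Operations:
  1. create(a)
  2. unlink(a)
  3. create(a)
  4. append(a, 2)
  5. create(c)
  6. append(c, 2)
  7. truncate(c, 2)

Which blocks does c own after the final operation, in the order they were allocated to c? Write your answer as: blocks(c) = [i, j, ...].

[1] create(a) — a=0 (map F.......)
[2] unlink(a) —  (map ........)
[3] create(a) — a=0 (map F.......)
[4] append(a, 2) — a=0,1,2 (map FFF.....)
[5] create(c) — a=0,1,2 c=3 (map FFFF....)
[6] append(c, 2) — a=0,1,2 c=3,4,5 (map FFFFFF..)
[7] truncate(c, 2) — a=0,1,2 c=3,4 (map FFFFF...)

blocks(c) = [3, 4]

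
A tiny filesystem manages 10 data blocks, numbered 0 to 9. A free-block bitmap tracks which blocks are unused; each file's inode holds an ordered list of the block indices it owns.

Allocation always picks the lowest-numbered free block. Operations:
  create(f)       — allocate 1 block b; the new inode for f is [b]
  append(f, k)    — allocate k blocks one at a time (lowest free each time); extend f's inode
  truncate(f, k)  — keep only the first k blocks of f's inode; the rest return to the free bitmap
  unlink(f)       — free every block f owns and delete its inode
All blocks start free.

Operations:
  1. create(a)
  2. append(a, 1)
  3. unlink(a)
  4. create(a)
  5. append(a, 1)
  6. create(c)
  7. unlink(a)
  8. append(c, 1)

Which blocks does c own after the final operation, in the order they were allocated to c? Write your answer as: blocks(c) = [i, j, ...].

create(a): bitmap=F......... | a=[0]
append(a, 1): bitmap=FF........ | a=[0, 1]
unlink(a): bitmap=.......... | 
create(a): bitmap=F......... | a=[0]
append(a, 1): bitmap=FF........ | a=[0, 1]
create(c): bitmap=FFF....... | a=[0, 1] c=[2]
unlink(a): bitmap=..F....... | c=[2]
append(c, 1): bitmap=F.F....... | c=[2, 0]

blocks(c) = [2, 0]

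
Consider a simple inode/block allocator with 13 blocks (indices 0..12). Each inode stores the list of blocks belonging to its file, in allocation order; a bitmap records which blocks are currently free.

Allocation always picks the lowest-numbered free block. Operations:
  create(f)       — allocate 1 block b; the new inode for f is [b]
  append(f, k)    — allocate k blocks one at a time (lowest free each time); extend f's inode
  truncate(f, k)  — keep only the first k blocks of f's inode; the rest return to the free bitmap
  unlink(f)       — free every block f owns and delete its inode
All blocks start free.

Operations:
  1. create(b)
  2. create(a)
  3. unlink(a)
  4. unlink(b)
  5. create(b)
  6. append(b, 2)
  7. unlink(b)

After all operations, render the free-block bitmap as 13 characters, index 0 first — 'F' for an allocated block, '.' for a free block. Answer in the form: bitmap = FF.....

bitmap = .............

create(b): bitmap=F............ | b=[0]
create(a): bitmap=FF........... | a=[1] b=[0]
unlink(a): bitmap=F............ | b=[0]
unlink(b): bitmap=............. | 
create(b): bitmap=F............ | b=[0]
append(b, 2): bitmap=FFF.......... | b=[0, 1, 2]
unlink(b): bitmap=............. | 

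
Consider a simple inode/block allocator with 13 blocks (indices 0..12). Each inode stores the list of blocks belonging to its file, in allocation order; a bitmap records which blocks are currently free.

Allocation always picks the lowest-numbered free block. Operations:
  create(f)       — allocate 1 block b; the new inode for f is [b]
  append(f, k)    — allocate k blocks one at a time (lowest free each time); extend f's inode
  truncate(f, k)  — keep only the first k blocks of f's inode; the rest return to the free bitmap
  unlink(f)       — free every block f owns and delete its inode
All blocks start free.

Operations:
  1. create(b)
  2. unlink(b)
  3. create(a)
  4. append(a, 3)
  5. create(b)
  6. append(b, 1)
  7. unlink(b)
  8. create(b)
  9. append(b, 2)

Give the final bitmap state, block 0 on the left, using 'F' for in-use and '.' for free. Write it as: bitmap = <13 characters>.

  1. create(b)  ⇒  F............  {b→[0]}
  2. unlink(b)  ⇒  .............  {}
  3. create(a)  ⇒  F............  {a→[0]}
  4. append(a, 3)  ⇒  FFFF.........  {a→[0, 1, 2, 3]}
  5. create(b)  ⇒  FFFFF........  {a→[0, 1, 2, 3]; b→[4]}
  6. append(b, 1)  ⇒  FFFFFF.......  {a→[0, 1, 2, 3]; b→[4, 5]}
  7. unlink(b)  ⇒  FFFF.........  {a→[0, 1, 2, 3]}
  8. create(b)  ⇒  FFFFF........  {a→[0, 1, 2, 3]; b→[4]}
  9. append(b, 2)  ⇒  FFFFFFF......  {a→[0, 1, 2, 3]; b→[4, 5, 6]}

bitmap = FFFFFFF......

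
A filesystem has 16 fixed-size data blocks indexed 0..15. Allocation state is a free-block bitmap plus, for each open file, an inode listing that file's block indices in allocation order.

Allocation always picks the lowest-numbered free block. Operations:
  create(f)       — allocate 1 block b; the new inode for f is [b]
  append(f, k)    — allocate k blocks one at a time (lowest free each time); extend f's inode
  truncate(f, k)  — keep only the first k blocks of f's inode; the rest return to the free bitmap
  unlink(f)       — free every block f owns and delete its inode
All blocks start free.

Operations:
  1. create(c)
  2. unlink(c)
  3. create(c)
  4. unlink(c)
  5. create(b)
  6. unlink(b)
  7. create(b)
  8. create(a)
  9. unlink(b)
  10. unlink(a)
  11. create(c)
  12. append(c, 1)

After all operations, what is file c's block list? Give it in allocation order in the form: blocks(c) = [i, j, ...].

create(c): bitmap=F............... | c=[0]
unlink(c): bitmap=................ | 
create(c): bitmap=F............... | c=[0]
unlink(c): bitmap=................ | 
create(b): bitmap=F............... | b=[0]
unlink(b): bitmap=................ | 
create(b): bitmap=F............... | b=[0]
create(a): bitmap=FF.............. | a=[1] b=[0]
unlink(b): bitmap=.F.............. | a=[1]
unlink(a): bitmap=................ | 
create(c): bitmap=F............... | c=[0]
append(c, 1): bitmap=FF.............. | c=[0, 1]

blocks(c) = [0, 1]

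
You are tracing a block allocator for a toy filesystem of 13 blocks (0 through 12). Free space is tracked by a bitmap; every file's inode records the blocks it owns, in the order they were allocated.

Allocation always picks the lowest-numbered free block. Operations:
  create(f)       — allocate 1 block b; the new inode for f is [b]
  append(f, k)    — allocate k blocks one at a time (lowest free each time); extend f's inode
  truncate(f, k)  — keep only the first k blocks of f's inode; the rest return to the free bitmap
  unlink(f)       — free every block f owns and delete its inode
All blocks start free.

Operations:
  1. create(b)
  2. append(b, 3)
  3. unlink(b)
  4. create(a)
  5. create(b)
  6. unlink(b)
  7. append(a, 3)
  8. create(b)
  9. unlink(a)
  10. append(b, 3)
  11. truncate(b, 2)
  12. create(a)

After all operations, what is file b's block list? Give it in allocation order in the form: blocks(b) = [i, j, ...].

create(b): bitmap=F............ | b=[0]
append(b, 3): bitmap=FFFF......... | b=[0, 1, 2, 3]
unlink(b): bitmap=............. | 
create(a): bitmap=F............ | a=[0]
create(b): bitmap=FF........... | a=[0] b=[1]
unlink(b): bitmap=F............ | a=[0]
append(a, 3): bitmap=FFFF......... | a=[0, 1, 2, 3]
create(b): bitmap=FFFFF........ | a=[0, 1, 2, 3] b=[4]
unlink(a): bitmap=....F........ | b=[4]
append(b, 3): bitmap=FFF.F........ | b=[4, 0, 1, 2]
truncate(b, 2): bitmap=F...F........ | b=[4, 0]
create(a): bitmap=FF..F........ | a=[1] b=[4, 0]

blocks(b) = [4, 0]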